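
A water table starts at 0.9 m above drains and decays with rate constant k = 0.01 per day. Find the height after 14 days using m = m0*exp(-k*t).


m = m0 * exp(-k*t)
m = 0.9 * exp(-0.01 * 14)
m = 0.9 * exp(-0.1400)

0.7824 m


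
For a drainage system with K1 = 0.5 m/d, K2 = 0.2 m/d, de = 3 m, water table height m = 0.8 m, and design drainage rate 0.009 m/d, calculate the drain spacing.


S^2 = 8*K2*de*m/q + 4*K1*m^2/q
S^2 = 8*0.2*3*0.8/0.009 + 4*0.5*0.8^2/0.009
S = sqrt(568.8889)

23.8514 m


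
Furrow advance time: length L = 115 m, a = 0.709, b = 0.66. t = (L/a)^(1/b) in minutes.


t = (L/a)^(1/b)
t = (115/0.709)^(1/0.66)
t = 162.200282^(1/0.66)

2231.3261 min


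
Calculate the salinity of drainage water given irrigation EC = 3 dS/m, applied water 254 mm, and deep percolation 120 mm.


EC_dw = EC_iw * D_iw / D_dw
EC_dw = 3 * 254 / 120
EC_dw = 762 / 120

6.3500 dS/m


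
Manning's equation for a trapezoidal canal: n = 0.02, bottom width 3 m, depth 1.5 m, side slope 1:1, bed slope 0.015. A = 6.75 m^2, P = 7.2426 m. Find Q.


R = A/P = 6.75/7.2426 = 0.931986
Q = (1/0.02) * 6.75 * 0.931986^(2/3) * 0.015^0.5

39.4390 m^3/s


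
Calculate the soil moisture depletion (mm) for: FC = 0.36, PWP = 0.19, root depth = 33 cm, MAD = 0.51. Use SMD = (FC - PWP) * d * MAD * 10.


SMD = (FC - PWP) * d * MAD * 10
SMD = (0.36 - 0.19) * 33 * 0.51 * 10
SMD = 0.1700 * 33 * 0.51 * 10

28.6110 mm


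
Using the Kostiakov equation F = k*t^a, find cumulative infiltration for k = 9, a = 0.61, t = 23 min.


F = k * t^a = 9 * 23^0.61
F = 9 * 6.771018

60.9392 mm


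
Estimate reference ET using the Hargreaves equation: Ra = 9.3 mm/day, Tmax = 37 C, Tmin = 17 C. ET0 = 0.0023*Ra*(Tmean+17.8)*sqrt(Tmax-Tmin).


Tmean = (Tmax + Tmin)/2 = (37 + 17)/2 = 27.0
ET0 = 0.0023 * 9.3 * (27.0 + 17.8) * sqrt(37 - 17)
ET0 = 0.0023 * 9.3 * 44.8 * 4.472136

4.2855 mm/day


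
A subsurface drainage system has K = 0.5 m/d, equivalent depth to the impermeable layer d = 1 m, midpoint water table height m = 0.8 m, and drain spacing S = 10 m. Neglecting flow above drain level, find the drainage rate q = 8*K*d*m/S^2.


q = 8*K*d*m/S^2
q = 8*0.5*1*0.8/10^2
q = 3.2000 / 100

0.0320 m/d


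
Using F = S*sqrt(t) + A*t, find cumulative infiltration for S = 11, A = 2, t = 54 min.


F = S*sqrt(t) + A*t
F = 11*sqrt(54) + 2*54
F = 11*7.348469 + 108

188.8332 mm


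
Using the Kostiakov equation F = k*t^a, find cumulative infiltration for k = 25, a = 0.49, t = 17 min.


F = k * t^a = 25 * 17^0.49
F = 25 * 4.007929

100.1982 mm


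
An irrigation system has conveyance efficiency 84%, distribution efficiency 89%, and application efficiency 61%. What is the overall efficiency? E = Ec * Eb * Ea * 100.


Ec = 0.84, Eb = 0.89, Ea = 0.61
E = 0.84 * 0.89 * 0.61 * 100 = 45.6036%

45.6036 %


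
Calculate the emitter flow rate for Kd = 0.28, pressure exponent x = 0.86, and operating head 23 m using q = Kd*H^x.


q = Kd * H^x = 0.28 * 23^0.86 = 0.28 * 14.828115

4.1519 L/h


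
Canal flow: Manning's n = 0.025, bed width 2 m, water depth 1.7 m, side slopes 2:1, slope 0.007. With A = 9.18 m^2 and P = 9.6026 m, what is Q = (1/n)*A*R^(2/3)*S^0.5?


R = A/P = 9.18/9.6026 = 0.955991
Q = (1/0.025) * 9.18 * 0.955991^(2/3) * 0.007^0.5

29.8140 m^3/s


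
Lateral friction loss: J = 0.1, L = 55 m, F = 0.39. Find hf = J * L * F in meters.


hf = J * L * F = 0.1 * 55 * 0.39 = 2.1450 m

2.1450 m


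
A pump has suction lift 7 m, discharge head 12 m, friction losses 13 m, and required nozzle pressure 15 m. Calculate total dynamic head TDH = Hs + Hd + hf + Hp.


TDH = Hs + Hd + hf + Hp = 7 + 12 + 13 + 15 = 47

47 m


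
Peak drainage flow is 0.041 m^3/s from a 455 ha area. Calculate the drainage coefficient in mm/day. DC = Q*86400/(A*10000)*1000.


DC = Q * 86400 / (A * 10000) * 1000
DC = 0.041 * 86400 / (455 * 10000) * 1000
DC = 3542400.0000 / 4550000

0.7785 mm/day


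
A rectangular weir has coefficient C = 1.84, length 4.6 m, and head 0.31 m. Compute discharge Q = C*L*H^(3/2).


Q = C * L * H^(3/2) = 1.84 * 4.6 * 0.31^1.5 = 1.84 * 4.6 * 0.172601

1.4609 m^3/s


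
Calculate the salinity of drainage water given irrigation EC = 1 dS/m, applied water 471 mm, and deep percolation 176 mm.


EC_dw = EC_iw * D_iw / D_dw
EC_dw = 1 * 471 / 176
EC_dw = 471 / 176

2.6761 dS/m


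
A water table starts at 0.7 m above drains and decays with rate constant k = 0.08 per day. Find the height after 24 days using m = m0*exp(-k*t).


m = m0 * exp(-k*t)
m = 0.7 * exp(-0.08 * 24)
m = 0.7 * exp(-1.9200)

0.1026 m


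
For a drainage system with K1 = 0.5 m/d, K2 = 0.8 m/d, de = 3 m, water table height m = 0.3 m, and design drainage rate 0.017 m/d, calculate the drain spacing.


S^2 = 8*K2*de*m/q + 4*K1*m^2/q
S^2 = 8*0.8*3*0.3/0.017 + 4*0.5*0.3^2/0.017
S = sqrt(349.4118)

18.6926 m


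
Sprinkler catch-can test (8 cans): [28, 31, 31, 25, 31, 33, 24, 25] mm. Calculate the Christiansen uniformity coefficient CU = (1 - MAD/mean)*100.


mean = 28.500000 mm
MAD = 3.000000 mm
CU = (1 - 3.000000/28.500000)*100

89.4737 %


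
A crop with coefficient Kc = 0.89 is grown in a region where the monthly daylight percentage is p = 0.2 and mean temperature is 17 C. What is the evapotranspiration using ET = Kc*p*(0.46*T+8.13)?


ET = Kc * p * (0.46*T + 8.13)
ET = 0.89 * 0.2 * (0.46*17 + 8.13)
ET = 0.89 * 0.2 * 15.9500

2.8391 mm/day


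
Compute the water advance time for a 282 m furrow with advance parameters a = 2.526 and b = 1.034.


t = (L/a)^(1/b)
t = (282/2.526)^(1/1.034)
t = 111.638955^(1/1.034)

95.6047 min


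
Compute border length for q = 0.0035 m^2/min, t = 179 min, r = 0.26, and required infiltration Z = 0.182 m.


L = q*t/((1+r)*Z)
L = 0.0035*179/((1+0.26)*0.182)
L = 0.6265/0.22932

2.7320 m


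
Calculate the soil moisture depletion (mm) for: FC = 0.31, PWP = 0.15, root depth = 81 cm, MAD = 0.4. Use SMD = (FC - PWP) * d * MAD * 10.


SMD = (FC - PWP) * d * MAD * 10
SMD = (0.31 - 0.15) * 81 * 0.4 * 10
SMD = 0.1600 * 81 * 0.4 * 10

51.8400 mm


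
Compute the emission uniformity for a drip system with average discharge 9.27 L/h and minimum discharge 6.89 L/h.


EU = (q_min/q_avg)*100 = (6.89/9.27)*100 = 74.3258%

74.3258 %


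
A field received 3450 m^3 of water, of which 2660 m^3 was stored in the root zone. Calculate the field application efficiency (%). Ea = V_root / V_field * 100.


Ea = V_root / V_field * 100 = 2660 / 3450 * 100 = 77.1014%

77.1014 %


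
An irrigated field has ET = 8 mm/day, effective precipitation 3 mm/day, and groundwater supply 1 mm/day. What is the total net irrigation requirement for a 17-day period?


Daily deficit = ET - Pe - GW = 8 - 3 - 1 = 4 mm/day
NIR = 4 * 17 = 68 mm

68.0000 mm


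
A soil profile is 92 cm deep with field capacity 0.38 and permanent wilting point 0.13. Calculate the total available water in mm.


AWC = (FC - PWP) * d * 10
AWC = (0.38 - 0.13) * 92 * 10
AWC = 0.2500 * 92 * 10

230.0000 mm


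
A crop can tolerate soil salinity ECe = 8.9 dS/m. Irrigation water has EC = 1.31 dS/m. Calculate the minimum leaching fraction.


LR = ECiw / (5*ECe - ECiw)
LR = 1.31 / (5*8.9 - 1.31)
LR = 1.31 / 43.1900

0.0303


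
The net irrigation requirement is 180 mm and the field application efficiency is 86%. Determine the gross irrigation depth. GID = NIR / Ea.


Ea = 86% = 0.86
GID = NIR / Ea = 180 / 0.86 = 209.3023 mm

209.3023 mm


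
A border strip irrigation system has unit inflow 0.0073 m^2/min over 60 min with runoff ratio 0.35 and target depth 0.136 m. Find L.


L = q*t/((1+r)*Z)
L = 0.0073*60/((1+0.35)*0.136)
L = 0.438/0.1836

2.3856 m


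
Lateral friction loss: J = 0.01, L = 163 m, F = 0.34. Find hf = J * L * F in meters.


hf = J * L * F = 0.01 * 163 * 0.34 = 0.5542 m

0.5542 m


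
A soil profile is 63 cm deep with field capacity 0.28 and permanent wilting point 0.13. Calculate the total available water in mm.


AWC = (FC - PWP) * d * 10
AWC = (0.28 - 0.13) * 63 * 10
AWC = 0.1500 * 63 * 10

94.5000 mm


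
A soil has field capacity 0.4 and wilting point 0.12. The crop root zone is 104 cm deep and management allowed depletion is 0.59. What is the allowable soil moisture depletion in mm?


SMD = (FC - PWP) * d * MAD * 10
SMD = (0.4 - 0.12) * 104 * 0.59 * 10
SMD = 0.2800 * 104 * 0.59 * 10

171.8080 mm


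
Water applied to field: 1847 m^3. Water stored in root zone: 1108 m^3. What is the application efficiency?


Ea = V_root / V_field * 100 = 1108 / 1847 * 100 = 59.9892%

59.9892 %


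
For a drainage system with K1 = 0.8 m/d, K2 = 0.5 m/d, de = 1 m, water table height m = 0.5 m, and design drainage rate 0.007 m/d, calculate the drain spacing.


S^2 = 8*K2*de*m/q + 4*K1*m^2/q
S^2 = 8*0.5*1*0.5/0.007 + 4*0.8*0.5^2/0.007
S = sqrt(400.0000)

20.0000 m


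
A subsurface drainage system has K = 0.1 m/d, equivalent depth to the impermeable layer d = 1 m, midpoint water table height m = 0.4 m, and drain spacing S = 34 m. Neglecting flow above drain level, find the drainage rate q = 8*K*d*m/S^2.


q = 8*K*d*m/S^2
q = 8*0.1*1*0.4/34^2
q = 0.3200 / 1156

2.7682e-04 m/d


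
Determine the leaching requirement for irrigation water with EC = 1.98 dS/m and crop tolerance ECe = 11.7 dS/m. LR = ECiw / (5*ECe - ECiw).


LR = ECiw / (5*ECe - ECiw)
LR = 1.98 / (5*11.7 - 1.98)
LR = 1.98 / 56.5200

0.0350


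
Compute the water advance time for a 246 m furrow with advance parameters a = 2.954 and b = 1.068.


t = (L/a)^(1/b)
t = (246/2.954)^(1/1.068)
t = 83.276913^(1/1.068)

62.8411 min


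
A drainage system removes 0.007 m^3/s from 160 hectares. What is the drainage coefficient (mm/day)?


DC = Q * 86400 / (A * 10000) * 1000
DC = 0.007 * 86400 / (160 * 10000) * 1000
DC = 604800.0000 / 1600000

0.3780 mm/day


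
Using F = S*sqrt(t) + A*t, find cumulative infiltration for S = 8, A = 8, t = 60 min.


F = S*sqrt(t) + A*t
F = 8*sqrt(60) + 8*60
F = 8*7.745967 + 480

541.9677 mm


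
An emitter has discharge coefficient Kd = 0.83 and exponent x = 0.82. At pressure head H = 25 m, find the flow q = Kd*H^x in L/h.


q = Kd * H^x = 0.83 * 25^0.82 = 0.83 * 14.005893

11.6249 L/h


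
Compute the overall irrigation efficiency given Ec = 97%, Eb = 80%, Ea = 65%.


Ec = 0.97, Eb = 0.8, Ea = 0.65
E = 0.97 * 0.8 * 0.65 * 100 = 50.4400%

50.4400 %


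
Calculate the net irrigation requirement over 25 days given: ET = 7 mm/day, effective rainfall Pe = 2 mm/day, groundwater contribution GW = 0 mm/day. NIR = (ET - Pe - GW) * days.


Daily deficit = ET - Pe - GW = 7 - 2 - 0 = 5 mm/day
NIR = 5 * 25 = 125 mm

125.0000 mm


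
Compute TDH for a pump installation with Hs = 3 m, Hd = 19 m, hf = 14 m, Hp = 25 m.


TDH = Hs + Hd + hf + Hp = 3 + 19 + 14 + 25 = 61

61 m


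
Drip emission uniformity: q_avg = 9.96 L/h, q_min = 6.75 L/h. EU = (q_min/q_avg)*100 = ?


EU = (q_min/q_avg)*100 = (6.75/9.96)*100 = 67.7711%

67.7711 %


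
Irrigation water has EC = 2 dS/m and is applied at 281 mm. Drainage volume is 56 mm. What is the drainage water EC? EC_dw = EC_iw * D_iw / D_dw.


EC_dw = EC_iw * D_iw / D_dw
EC_dw = 2 * 281 / 56
EC_dw = 562 / 56

10.0357 dS/m


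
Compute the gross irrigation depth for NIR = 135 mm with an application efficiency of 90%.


Ea = 90% = 0.9
GID = NIR / Ea = 135 / 0.9 = 150.0000 mm

150.0000 mm


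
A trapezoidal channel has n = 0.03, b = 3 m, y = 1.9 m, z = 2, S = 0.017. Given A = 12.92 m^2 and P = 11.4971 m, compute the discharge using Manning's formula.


R = A/P = 12.92/11.4971 = 1.123762
Q = (1/0.03) * 12.92 * 1.123762^(2/3) * 0.017^0.5

60.6944 m^3/s


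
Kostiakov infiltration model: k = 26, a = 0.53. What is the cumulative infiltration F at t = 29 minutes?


F = k * t^a = 26 * 29^0.53
F = 26 * 5.957594

154.8974 mm


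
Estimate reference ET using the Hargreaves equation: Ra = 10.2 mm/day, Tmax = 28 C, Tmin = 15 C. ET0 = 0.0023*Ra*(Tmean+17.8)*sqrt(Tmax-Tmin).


Tmean = (Tmax + Tmin)/2 = (28 + 15)/2 = 21.5
ET0 = 0.0023 * 10.2 * (21.5 + 17.8) * sqrt(28 - 15)
ET0 = 0.0023 * 10.2 * 39.3 * 3.605551

3.3242 mm/day


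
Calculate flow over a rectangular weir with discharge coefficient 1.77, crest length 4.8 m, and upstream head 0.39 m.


Q = C * L * H^(3/2) = 1.77 * 4.8 * 0.39^1.5 = 1.77 * 4.8 * 0.243555

2.0692 m^3/s


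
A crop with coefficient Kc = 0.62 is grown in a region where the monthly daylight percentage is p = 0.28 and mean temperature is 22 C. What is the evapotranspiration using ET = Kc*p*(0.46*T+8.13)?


ET = Kc * p * (0.46*T + 8.13)
ET = 0.62 * 0.28 * (0.46*22 + 8.13)
ET = 0.62 * 0.28 * 18.2500

3.1682 mm/day


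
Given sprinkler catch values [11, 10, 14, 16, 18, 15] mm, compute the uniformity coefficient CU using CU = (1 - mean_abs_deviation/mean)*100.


mean = 14.000000 mm
MAD = 2.333333 mm
CU = (1 - 2.333333/14.000000)*100

83.3333 %


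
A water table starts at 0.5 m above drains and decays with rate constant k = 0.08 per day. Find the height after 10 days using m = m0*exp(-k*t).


m = m0 * exp(-k*t)
m = 0.5 * exp(-0.08 * 10)
m = 0.5 * exp(-0.8000)

0.2247 m


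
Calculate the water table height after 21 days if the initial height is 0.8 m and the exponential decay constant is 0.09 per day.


m = m0 * exp(-k*t)
m = 0.8 * exp(-0.09 * 21)
m = 0.8 * exp(-1.8900)

0.1209 m


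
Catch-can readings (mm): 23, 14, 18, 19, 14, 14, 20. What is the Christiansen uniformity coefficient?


mean = 17.428571 mm
MAD = 2.938776 mm
CU = (1 - 2.938776/17.428571)*100

83.1382 %


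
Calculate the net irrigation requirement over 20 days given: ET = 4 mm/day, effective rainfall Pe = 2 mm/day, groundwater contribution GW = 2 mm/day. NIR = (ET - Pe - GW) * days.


Daily deficit = ET - Pe - GW = 4 - 2 - 2 = 0 mm/day
NIR = 0 * 20 = 0 mm

0 mm


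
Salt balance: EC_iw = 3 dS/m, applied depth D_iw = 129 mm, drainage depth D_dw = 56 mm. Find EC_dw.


EC_dw = EC_iw * D_iw / D_dw
EC_dw = 3 * 129 / 56
EC_dw = 387 / 56

6.9107 dS/m


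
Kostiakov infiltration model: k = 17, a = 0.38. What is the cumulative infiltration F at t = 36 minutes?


F = k * t^a = 17 * 36^0.38
F = 17 * 3.902968

66.3505 mm


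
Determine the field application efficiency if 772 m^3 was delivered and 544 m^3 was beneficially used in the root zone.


Ea = V_root / V_field * 100 = 544 / 772 * 100 = 70.4663%

70.4663 %


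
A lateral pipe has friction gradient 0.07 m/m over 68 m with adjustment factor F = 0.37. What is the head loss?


hf = J * L * F = 0.07 * 68 * 0.37 = 1.7612 m

1.7612 m


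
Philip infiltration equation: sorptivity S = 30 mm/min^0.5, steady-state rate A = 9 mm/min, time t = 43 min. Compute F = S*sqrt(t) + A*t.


F = S*sqrt(t) + A*t
F = 30*sqrt(43) + 9*43
F = 30*6.557439 + 387

583.7232 mm


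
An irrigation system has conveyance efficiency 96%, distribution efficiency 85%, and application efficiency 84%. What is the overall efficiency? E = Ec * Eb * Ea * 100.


Ec = 0.96, Eb = 0.85, Ea = 0.84
E = 0.96 * 0.85 * 0.84 * 100 = 68.5440%

68.5440 %


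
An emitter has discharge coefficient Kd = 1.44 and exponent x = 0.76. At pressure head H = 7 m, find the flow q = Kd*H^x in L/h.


q = Kd * H^x = 1.44 * 7^0.76 = 1.44 * 4.388080

6.3188 L/h


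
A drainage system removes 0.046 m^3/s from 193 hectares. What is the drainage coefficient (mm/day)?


DC = Q * 86400 / (A * 10000) * 1000
DC = 0.046 * 86400 / (193 * 10000) * 1000
DC = 3974400.0000 / 1930000

2.0593 mm/day


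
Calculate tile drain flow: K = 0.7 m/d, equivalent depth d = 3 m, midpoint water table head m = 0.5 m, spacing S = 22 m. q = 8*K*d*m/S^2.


q = 8*K*d*m/S^2
q = 8*0.7*3*0.5/22^2
q = 8.4000 / 484

0.0174 m/d


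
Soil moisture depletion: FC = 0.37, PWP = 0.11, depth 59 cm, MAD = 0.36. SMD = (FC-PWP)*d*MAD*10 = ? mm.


SMD = (FC - PWP) * d * MAD * 10
SMD = (0.37 - 0.11) * 59 * 0.36 * 10
SMD = 0.2600 * 59 * 0.36 * 10

55.2240 mm


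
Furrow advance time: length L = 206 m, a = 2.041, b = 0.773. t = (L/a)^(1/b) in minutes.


t = (L/a)^(1/b)
t = (206/2.041)^(1/0.773)
t = 100.930916^(1/0.773)

391.3164 min


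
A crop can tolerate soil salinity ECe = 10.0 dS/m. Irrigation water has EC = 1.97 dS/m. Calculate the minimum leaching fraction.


LR = ECiw / (5*ECe - ECiw)
LR = 1.97 / (5*10.0 - 1.97)
LR = 1.97 / 48.0300

0.0410


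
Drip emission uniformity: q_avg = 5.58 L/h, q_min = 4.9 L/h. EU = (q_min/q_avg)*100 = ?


EU = (q_min/q_avg)*100 = (4.9/5.58)*100 = 87.8136%

87.8136 %


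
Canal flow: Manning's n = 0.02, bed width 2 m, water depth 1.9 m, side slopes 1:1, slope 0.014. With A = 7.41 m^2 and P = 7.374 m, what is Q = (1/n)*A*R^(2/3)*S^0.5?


R = A/P = 7.41/7.374 = 1.004882
Q = (1/0.02) * 7.41 * 1.004882^(2/3) * 0.014^0.5

43.9807 m^3/s


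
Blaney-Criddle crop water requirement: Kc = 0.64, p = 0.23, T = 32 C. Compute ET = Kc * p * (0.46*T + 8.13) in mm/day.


ET = Kc * p * (0.46*T + 8.13)
ET = 0.64 * 0.23 * (0.46*32 + 8.13)
ET = 0.64 * 0.23 * 22.8500

3.3635 mm/day


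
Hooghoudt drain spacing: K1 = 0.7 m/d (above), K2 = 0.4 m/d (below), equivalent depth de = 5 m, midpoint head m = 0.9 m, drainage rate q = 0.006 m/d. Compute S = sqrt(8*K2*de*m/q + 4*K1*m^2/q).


S^2 = 8*K2*de*m/q + 4*K1*m^2/q
S^2 = 8*0.4*5*0.9/0.006 + 4*0.7*0.9^2/0.006
S = sqrt(2778.0000)

52.7067 m


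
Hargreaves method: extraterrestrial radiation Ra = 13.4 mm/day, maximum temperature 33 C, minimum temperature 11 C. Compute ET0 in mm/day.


Tmean = (Tmax + Tmin)/2 = (33 + 11)/2 = 22.0
ET0 = 0.0023 * 13.4 * (22.0 + 17.8) * sqrt(33 - 11)
ET0 = 0.0023 * 13.4 * 39.8 * 4.690416

5.7534 mm/day


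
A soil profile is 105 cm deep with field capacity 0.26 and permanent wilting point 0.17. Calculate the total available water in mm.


AWC = (FC - PWP) * d * 10
AWC = (0.26 - 0.17) * 105 * 10
AWC = 0.0900 * 105 * 10

94.5000 mm


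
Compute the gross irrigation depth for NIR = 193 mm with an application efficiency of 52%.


Ea = 52% = 0.52
GID = NIR / Ea = 193 / 0.52 = 371.1538 mm

371.1538 mm


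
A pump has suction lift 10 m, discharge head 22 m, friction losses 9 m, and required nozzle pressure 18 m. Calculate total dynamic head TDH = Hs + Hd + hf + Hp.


TDH = Hs + Hd + hf + Hp = 10 + 22 + 9 + 18 = 59

59 m


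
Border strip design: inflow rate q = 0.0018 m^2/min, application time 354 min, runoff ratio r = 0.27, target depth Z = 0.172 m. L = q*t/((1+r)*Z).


L = q*t/((1+r)*Z)
L = 0.0018*354/((1+0.27)*0.172)
L = 0.6372/0.21844

2.9170 m


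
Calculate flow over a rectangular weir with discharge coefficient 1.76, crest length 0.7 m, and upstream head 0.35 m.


Q = C * L * H^(3/2) = 1.76 * 0.7 * 0.35^1.5 = 1.76 * 0.7 * 0.207063

0.2551 m^3/s


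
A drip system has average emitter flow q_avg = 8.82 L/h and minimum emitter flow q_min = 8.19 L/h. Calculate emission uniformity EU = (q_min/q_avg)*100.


EU = (q_min/q_avg)*100 = (8.19/8.82)*100 = 92.8571%

92.8571 %


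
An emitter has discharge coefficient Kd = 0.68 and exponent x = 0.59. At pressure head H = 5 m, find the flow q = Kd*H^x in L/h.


q = Kd * H^x = 0.68 * 5^0.59 = 0.68 * 2.584594

1.7575 L/h


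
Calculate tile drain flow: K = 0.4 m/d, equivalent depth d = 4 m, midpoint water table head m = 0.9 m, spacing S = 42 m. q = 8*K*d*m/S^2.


q = 8*K*d*m/S^2
q = 8*0.4*4*0.9/42^2
q = 11.5200 / 1764

0.0065 m/d


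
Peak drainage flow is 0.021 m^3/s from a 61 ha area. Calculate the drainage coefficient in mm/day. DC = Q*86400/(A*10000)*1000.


DC = Q * 86400 / (A * 10000) * 1000
DC = 0.021 * 86400 / (61 * 10000) * 1000
DC = 1814400.0000 / 610000

2.9744 mm/day


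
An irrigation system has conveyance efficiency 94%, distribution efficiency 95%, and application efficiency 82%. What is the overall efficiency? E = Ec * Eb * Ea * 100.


Ec = 0.94, Eb = 0.95, Ea = 0.82
E = 0.94 * 0.95 * 0.82 * 100 = 73.2260%

73.2260 %


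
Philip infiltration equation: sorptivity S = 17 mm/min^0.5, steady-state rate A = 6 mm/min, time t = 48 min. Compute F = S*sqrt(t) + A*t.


F = S*sqrt(t) + A*t
F = 17*sqrt(48) + 6*48
F = 17*6.928203 + 288

405.7795 mm


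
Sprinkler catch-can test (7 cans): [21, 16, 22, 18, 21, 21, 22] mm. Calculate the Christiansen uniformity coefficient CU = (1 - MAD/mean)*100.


mean = 20.142857 mm
MAD = 1.795918 mm
CU = (1 - 1.795918/20.142857)*100

91.0841 %


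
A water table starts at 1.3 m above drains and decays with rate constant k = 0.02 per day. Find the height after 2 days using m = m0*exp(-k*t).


m = m0 * exp(-k*t)
m = 1.3 * exp(-0.02 * 2)
m = 1.3 * exp(-0.0400)

1.2490 m


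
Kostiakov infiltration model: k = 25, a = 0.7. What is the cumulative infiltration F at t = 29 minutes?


F = k * t^a = 25 * 29^0.7
F = 25 * 10.560357

264.0089 mm


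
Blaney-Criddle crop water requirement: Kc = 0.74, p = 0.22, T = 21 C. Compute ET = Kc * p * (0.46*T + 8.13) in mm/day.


ET = Kc * p * (0.46*T + 8.13)
ET = 0.74 * 0.22 * (0.46*21 + 8.13)
ET = 0.74 * 0.22 * 17.7900

2.8962 mm/day


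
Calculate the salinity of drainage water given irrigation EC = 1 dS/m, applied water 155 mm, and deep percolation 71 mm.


EC_dw = EC_iw * D_iw / D_dw
EC_dw = 1 * 155 / 71
EC_dw = 155 / 71

2.1831 dS/m


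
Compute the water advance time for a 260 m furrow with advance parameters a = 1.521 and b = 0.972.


t = (L/a)^(1/b)
t = (260/1.521)^(1/0.972)
t = 170.940171^(1/0.972)

198.2279 min


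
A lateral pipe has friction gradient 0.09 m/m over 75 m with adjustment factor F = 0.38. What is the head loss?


hf = J * L * F = 0.09 * 75 * 0.38 = 2.5650 m

2.5650 m


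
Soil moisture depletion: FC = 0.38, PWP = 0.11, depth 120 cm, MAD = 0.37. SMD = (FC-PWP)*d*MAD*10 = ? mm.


SMD = (FC - PWP) * d * MAD * 10
SMD = (0.38 - 0.11) * 120 * 0.37 * 10
SMD = 0.2700 * 120 * 0.37 * 10

119.8800 mm


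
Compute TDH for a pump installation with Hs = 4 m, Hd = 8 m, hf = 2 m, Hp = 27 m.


TDH = Hs + Hd + hf + Hp = 4 + 8 + 2 + 27 = 41

41 m


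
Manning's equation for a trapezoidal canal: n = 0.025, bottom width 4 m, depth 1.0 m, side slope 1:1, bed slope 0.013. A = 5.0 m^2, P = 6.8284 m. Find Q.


R = A/P = 5.0/6.8284 = 0.732236
Q = (1/0.025) * 5.0 * 0.732236^(2/3) * 0.013^0.5

18.5255 m^3/s


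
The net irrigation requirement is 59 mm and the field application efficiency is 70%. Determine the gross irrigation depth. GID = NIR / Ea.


Ea = 70% = 0.7
GID = NIR / Ea = 59 / 0.7 = 84.2857 mm

84.2857 mm


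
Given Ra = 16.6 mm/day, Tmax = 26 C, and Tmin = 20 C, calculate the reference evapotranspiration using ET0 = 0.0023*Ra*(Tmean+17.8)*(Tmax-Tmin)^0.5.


Tmean = (Tmax + Tmin)/2 = (26 + 20)/2 = 23.0
ET0 = 0.0023 * 16.6 * (23.0 + 17.8) * sqrt(26 - 20)
ET0 = 0.0023 * 16.6 * 40.8 * 2.449490

3.8157 mm/day


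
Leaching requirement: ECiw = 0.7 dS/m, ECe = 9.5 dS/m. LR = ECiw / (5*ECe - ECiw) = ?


LR = ECiw / (5*ECe - ECiw)
LR = 0.7 / (5*9.5 - 0.7)
LR = 0.7 / 46.8000

0.0150


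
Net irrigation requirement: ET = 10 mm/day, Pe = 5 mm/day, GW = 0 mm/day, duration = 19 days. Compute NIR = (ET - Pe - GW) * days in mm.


Daily deficit = ET - Pe - GW = 10 - 5 - 0 = 5 mm/day
NIR = 5 * 19 = 95 mm

95.0000 mm


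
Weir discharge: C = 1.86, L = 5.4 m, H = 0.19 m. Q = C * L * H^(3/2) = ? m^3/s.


Q = C * L * H^(3/2) = 1.86 * 5.4 * 0.19^1.5 = 1.86 * 5.4 * 0.082819

0.8318 m^3/s


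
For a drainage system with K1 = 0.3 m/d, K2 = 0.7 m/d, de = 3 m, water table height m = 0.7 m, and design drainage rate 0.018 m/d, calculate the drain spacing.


S^2 = 8*K2*de*m/q + 4*K1*m^2/q
S^2 = 8*0.7*3*0.7/0.018 + 4*0.3*0.7^2/0.018
S = sqrt(686.0000)

26.1916 m


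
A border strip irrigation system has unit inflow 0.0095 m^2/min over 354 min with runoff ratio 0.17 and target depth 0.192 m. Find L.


L = q*t/((1+r)*Z)
L = 0.0095*354/((1+0.17)*0.192)
L = 3.363/0.22464

14.9706 m


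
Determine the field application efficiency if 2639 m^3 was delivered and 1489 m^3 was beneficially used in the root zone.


Ea = V_root / V_field * 100 = 1489 / 2639 * 100 = 56.4229%

56.4229 %


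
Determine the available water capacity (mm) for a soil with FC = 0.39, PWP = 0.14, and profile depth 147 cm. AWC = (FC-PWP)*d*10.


AWC = (FC - PWP) * d * 10
AWC = (0.39 - 0.14) * 147 * 10
AWC = 0.2500 * 147 * 10

367.5000 mm


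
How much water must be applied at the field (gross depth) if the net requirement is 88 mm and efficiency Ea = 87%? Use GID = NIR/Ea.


Ea = 87% = 0.87
GID = NIR / Ea = 88 / 0.87 = 101.1494 mm

101.1494 mm


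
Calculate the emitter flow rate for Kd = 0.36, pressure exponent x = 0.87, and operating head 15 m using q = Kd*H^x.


q = Kd * H^x = 0.36 * 15^0.87 = 0.36 * 10.548711

3.7975 L/h


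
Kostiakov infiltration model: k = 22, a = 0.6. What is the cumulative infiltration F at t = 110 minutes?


F = k * t^a = 22 * 110^0.6
F = 22 * 16.781687

369.1971 mm


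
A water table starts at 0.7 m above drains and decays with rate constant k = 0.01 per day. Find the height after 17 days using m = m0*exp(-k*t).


m = m0 * exp(-k*t)
m = 0.7 * exp(-0.01 * 17)
m = 0.7 * exp(-0.1700)

0.5906 m


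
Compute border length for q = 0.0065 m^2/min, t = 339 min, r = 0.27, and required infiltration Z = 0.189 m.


L = q*t/((1+r)*Z)
L = 0.0065*339/((1+0.27)*0.189)
L = 2.2035/0.24003

9.1801 m


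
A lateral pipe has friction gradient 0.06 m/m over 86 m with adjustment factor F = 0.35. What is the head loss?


hf = J * L * F = 0.06 * 86 * 0.35 = 1.8060 m

1.8060 m


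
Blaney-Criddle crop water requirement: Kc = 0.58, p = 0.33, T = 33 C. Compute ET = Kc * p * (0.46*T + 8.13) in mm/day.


ET = Kc * p * (0.46*T + 8.13)
ET = 0.58 * 0.33 * (0.46*33 + 8.13)
ET = 0.58 * 0.33 * 23.3100

4.4615 mm/day


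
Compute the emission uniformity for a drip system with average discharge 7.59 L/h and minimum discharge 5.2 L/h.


EU = (q_min/q_avg)*100 = (5.2/7.59)*100 = 68.5112%

68.5112 %


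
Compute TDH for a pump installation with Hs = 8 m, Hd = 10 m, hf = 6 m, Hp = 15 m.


TDH = Hs + Hd + hf + Hp = 8 + 10 + 6 + 15 = 39

39 m


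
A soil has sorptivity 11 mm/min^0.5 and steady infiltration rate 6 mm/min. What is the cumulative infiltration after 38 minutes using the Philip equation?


F = S*sqrt(t) + A*t
F = 11*sqrt(38) + 6*38
F = 11*6.164414 + 228

295.8086 mm


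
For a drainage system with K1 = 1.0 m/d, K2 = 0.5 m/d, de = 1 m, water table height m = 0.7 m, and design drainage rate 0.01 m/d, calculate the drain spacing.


S^2 = 8*K2*de*m/q + 4*K1*m^2/q
S^2 = 8*0.5*1*0.7/0.01 + 4*1.0*0.7^2/0.01
S = sqrt(476.0000)

21.8174 m


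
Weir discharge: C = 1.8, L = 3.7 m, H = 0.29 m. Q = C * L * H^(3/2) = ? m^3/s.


Q = C * L * H^(3/2) = 1.8 * 3.7 * 0.29^1.5 = 1.8 * 3.7 * 0.156170

1.0401 m^3/s


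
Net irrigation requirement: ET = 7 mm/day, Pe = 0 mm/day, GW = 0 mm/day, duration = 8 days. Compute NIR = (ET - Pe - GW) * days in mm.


Daily deficit = ET - Pe - GW = 7 - 0 - 0 = 7 mm/day
NIR = 7 * 8 = 56 mm

56.0000 mm


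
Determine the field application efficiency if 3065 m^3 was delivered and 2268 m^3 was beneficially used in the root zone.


Ea = V_root / V_field * 100 = 2268 / 3065 * 100 = 73.9967%

73.9967 %


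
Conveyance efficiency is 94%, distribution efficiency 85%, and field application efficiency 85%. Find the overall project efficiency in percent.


Ec = 0.94, Eb = 0.85, Ea = 0.85
E = 0.94 * 0.85 * 0.85 * 100 = 67.9150%

67.9150 %


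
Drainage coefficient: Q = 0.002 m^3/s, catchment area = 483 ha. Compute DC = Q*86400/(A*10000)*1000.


DC = Q * 86400 / (A * 10000) * 1000
DC = 0.002 * 86400 / (483 * 10000) * 1000
DC = 172800.0000 / 4830000

0.0358 mm/day


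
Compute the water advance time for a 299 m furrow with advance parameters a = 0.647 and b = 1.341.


t = (L/a)^(1/b)
t = (299/0.647)^(1/1.341)
t = 462.132921^(1/1.341)

97.0843 min


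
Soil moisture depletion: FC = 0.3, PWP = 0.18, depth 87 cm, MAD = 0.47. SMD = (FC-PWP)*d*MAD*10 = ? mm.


SMD = (FC - PWP) * d * MAD * 10
SMD = (0.3 - 0.18) * 87 * 0.47 * 10
SMD = 0.1200 * 87 * 0.47 * 10

49.0680 mm


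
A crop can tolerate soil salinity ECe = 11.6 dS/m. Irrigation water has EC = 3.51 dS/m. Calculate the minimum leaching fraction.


LR = ECiw / (5*ECe - ECiw)
LR = 3.51 / (5*11.6 - 3.51)
LR = 3.51 / 54.4900

0.0644


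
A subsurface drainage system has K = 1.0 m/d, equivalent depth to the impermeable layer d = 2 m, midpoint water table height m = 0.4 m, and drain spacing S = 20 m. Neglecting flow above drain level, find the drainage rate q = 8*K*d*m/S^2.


q = 8*K*d*m/S^2
q = 8*1.0*2*0.4/20^2
q = 6.4000 / 400

0.0160 m/d


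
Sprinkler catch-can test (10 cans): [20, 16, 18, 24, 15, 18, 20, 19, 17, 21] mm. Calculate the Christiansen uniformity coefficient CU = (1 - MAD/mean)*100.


mean = 18.800000 mm
MAD = 2.000000 mm
CU = (1 - 2.000000/18.800000)*100

89.3617 %


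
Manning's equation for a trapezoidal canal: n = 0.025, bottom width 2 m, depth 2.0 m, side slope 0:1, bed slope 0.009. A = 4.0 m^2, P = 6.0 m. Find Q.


R = A/P = 4.0/6.0 = 0.666667
Q = (1/0.025) * 4.0 * 0.666667^(2/3) * 0.009^0.5

11.5837 m^3/s


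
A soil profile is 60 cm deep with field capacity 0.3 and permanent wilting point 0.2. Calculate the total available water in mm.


AWC = (FC - PWP) * d * 10
AWC = (0.3 - 0.2) * 60 * 10
AWC = 0.1000 * 60 * 10

60.0000 mm


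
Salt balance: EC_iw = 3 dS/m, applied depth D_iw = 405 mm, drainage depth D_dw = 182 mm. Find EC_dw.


EC_dw = EC_iw * D_iw / D_dw
EC_dw = 3 * 405 / 182
EC_dw = 1215 / 182

6.6758 dS/m


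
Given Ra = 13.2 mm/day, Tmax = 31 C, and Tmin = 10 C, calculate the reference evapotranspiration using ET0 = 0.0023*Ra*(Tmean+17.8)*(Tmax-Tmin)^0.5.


Tmean = (Tmax + Tmin)/2 = (31 + 10)/2 = 20.5
ET0 = 0.0023 * 13.2 * (20.5 + 17.8) * sqrt(31 - 10)
ET0 = 0.0023 * 13.2 * 38.3 * 4.582576

5.3286 mm/day


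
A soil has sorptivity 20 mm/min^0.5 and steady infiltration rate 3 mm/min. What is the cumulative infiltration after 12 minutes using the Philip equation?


F = S*sqrt(t) + A*t
F = 20*sqrt(12) + 3*12
F = 20*3.464102 + 36

105.2820 mm


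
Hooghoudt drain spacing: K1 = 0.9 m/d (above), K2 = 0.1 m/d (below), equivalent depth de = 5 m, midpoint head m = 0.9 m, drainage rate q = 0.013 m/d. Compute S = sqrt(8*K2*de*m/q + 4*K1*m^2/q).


S^2 = 8*K2*de*m/q + 4*K1*m^2/q
S^2 = 8*0.1*5*0.9/0.013 + 4*0.9*0.9^2/0.013
S = sqrt(501.2308)

22.3882 m


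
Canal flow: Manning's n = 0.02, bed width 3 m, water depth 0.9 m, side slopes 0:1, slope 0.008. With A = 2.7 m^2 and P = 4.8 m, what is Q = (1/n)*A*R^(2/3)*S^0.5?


R = A/P = 2.7/4.8 = 0.562500
Q = (1/0.02) * 2.7 * 0.562500^(2/3) * 0.008^0.5

8.2280 m^3/s


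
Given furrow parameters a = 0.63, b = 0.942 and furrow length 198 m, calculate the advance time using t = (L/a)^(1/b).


t = (L/a)^(1/b)
t = (198/0.63)^(1/0.942)
t = 314.285714^(1/0.942)

447.8038 min


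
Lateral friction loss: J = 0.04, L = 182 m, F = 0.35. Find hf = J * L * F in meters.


hf = J * L * F = 0.04 * 182 * 0.35 = 2.5480 m

2.5480 m


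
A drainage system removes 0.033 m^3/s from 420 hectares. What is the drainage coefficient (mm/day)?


DC = Q * 86400 / (A * 10000) * 1000
DC = 0.033 * 86400 / (420 * 10000) * 1000
DC = 2851200.0000 / 4200000

0.6789 mm/day


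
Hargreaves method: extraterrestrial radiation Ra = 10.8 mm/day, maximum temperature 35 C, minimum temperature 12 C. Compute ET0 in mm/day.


Tmean = (Tmax + Tmin)/2 = (35 + 12)/2 = 23.5
ET0 = 0.0023 * 10.8 * (23.5 + 17.8) * sqrt(35 - 12)
ET0 = 0.0023 * 10.8 * 41.3 * 4.795832

4.9200 mm/day


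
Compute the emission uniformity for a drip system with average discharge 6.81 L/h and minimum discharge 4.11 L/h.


EU = (q_min/q_avg)*100 = (4.11/6.81)*100 = 60.3524%

60.3524 %


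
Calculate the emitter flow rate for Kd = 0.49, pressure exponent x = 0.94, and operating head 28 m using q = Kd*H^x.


q = Kd * H^x = 0.49 * 28^0.94 = 0.49 * 22.926014

11.2337 L/h


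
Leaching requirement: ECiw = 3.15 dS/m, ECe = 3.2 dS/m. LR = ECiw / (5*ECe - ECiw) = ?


LR = ECiw / (5*ECe - ECiw)
LR = 3.15 / (5*3.2 - 3.15)
LR = 3.15 / 12.8500

0.2451


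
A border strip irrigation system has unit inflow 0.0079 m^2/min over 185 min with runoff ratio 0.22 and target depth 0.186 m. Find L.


L = q*t/((1+r)*Z)
L = 0.0079*185/((1+0.22)*0.186)
L = 1.4615/0.22692

6.4406 m


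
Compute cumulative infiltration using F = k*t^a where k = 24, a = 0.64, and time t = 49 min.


F = k * t^a = 24 * 49^0.64
F = 24 * 12.070506

289.6921 mm


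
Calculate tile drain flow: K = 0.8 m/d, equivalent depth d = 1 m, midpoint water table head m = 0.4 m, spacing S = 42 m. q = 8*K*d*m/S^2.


q = 8*K*d*m/S^2
q = 8*0.8*1*0.4/42^2
q = 2.5600 / 1764

0.0015 m/d


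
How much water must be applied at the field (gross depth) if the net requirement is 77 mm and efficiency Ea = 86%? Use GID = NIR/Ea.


Ea = 86% = 0.86
GID = NIR / Ea = 77 / 0.86 = 89.5349 mm

89.5349 mm


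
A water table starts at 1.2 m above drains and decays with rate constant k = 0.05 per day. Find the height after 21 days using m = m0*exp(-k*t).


m = m0 * exp(-k*t)
m = 1.2 * exp(-0.05 * 21)
m = 1.2 * exp(-1.0500)

0.4199 m


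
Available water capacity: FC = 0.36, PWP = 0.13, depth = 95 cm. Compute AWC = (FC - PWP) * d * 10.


AWC = (FC - PWP) * d * 10
AWC = (0.36 - 0.13) * 95 * 10
AWC = 0.2300 * 95 * 10

218.5000 mm


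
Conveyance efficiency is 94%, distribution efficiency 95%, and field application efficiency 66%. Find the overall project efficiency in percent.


Ec = 0.94, Eb = 0.95, Ea = 0.66
E = 0.94 * 0.95 * 0.66 * 100 = 58.9380%

58.9380 %


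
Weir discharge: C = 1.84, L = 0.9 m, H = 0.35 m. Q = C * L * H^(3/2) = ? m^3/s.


Q = C * L * H^(3/2) = 1.84 * 0.9 * 0.35^1.5 = 1.84 * 0.9 * 0.207063

0.3429 m^3/s


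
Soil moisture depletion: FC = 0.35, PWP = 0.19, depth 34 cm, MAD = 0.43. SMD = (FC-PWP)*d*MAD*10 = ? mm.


SMD = (FC - PWP) * d * MAD * 10
SMD = (0.35 - 0.19) * 34 * 0.43 * 10
SMD = 0.1600 * 34 * 0.43 * 10

23.3920 mm


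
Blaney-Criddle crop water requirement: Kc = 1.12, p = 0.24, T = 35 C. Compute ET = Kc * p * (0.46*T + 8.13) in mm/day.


ET = Kc * p * (0.46*T + 8.13)
ET = 1.12 * 0.24 * (0.46*35 + 8.13)
ET = 1.12 * 0.24 * 24.2300

6.5130 mm/day


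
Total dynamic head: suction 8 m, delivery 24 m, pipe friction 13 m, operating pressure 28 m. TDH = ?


TDH = Hs + Hd + hf + Hp = 8 + 24 + 13 + 28 = 73

73 m


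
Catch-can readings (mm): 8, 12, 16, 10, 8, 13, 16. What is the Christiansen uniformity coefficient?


mean = 11.857143 mm
MAD = 2.734694 mm
CU = (1 - 2.734694/11.857143)*100

76.9363 %


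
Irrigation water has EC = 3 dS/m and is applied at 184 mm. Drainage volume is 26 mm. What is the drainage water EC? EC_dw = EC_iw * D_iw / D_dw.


EC_dw = EC_iw * D_iw / D_dw
EC_dw = 3 * 184 / 26
EC_dw = 552 / 26

21.2308 dS/m


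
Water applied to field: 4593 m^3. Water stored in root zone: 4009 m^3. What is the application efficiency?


Ea = V_root / V_field * 100 = 4009 / 4593 * 100 = 87.2850%

87.2850 %


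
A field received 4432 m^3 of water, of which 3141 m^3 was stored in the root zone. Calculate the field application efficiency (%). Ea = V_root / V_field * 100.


Ea = V_root / V_field * 100 = 3141 / 4432 * 100 = 70.8709%

70.8709 %


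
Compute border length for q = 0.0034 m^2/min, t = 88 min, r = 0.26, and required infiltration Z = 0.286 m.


L = q*t/((1+r)*Z)
L = 0.0034*88/((1+0.26)*0.286)
L = 0.2992/0.36036

0.8303 m


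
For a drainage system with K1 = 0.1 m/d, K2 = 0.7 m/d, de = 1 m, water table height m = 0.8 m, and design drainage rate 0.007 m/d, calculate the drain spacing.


S^2 = 8*K2*de*m/q + 4*K1*m^2/q
S^2 = 8*0.7*1*0.8/0.007 + 4*0.1*0.8^2/0.007
S = sqrt(676.5714)

26.0110 m


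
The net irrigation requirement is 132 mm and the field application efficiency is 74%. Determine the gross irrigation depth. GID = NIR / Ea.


Ea = 74% = 0.74
GID = NIR / Ea = 132 / 0.74 = 178.3784 mm

178.3784 mm


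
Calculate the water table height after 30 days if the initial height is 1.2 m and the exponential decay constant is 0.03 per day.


m = m0 * exp(-k*t)
m = 1.2 * exp(-0.03 * 30)
m = 1.2 * exp(-0.9000)

0.4879 m


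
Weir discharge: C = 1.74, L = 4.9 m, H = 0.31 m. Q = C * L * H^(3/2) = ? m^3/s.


Q = C * L * H^(3/2) = 1.74 * 4.9 * 0.31^1.5 = 1.74 * 4.9 * 0.172601

1.4716 m^3/s


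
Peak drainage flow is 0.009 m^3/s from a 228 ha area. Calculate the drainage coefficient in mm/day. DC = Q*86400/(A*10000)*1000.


DC = Q * 86400 / (A * 10000) * 1000
DC = 0.009 * 86400 / (228 * 10000) * 1000
DC = 777600.0000 / 2280000

0.3411 mm/day


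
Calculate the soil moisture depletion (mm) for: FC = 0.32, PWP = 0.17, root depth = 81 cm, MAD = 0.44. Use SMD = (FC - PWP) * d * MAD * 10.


SMD = (FC - PWP) * d * MAD * 10
SMD = (0.32 - 0.17) * 81 * 0.44 * 10
SMD = 0.1500 * 81 * 0.44 * 10

53.4600 mm


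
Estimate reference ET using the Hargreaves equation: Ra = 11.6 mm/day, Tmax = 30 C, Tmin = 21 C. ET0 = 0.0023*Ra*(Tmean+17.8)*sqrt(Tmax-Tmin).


Tmean = (Tmax + Tmin)/2 = (30 + 21)/2 = 25.5
ET0 = 0.0023 * 11.6 * (25.5 + 17.8) * sqrt(30 - 21)
ET0 = 0.0023 * 11.6 * 43.3 * 3.000000

3.4657 mm/day


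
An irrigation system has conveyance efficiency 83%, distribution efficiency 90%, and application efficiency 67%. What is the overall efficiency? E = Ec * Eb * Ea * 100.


Ec = 0.83, Eb = 0.9, Ea = 0.67
E = 0.83 * 0.9 * 0.67 * 100 = 50.0490%

50.0490 %


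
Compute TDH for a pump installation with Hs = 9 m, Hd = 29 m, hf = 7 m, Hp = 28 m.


TDH = Hs + Hd + hf + Hp = 9 + 29 + 7 + 28 = 73

73 m


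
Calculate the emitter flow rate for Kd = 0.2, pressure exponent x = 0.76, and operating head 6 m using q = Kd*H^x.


q = Kd * H^x = 0.2 * 6^0.76 = 0.2 * 3.902968

0.7806 L/h


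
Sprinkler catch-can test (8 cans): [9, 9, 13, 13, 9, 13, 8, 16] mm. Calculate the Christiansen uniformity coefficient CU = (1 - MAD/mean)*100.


mean = 11.250000 mm
MAD = 2.500000 mm
CU = (1 - 2.500000/11.250000)*100

77.7778 %


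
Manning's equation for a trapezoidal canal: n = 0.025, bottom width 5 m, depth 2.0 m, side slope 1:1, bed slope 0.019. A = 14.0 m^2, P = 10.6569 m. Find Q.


R = A/P = 14.0/10.6569 = 1.313703
Q = (1/0.025) * 14.0 * 1.313703^(2/3) * 0.019^0.5

92.5898 m^3/s


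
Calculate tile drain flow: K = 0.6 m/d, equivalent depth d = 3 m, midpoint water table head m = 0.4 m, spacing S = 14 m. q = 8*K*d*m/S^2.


q = 8*K*d*m/S^2
q = 8*0.6*3*0.4/14^2
q = 5.7600 / 196

0.0294 m/d


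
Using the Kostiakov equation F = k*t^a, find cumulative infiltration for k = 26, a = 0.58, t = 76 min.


F = k * t^a = 26 * 76^0.58
F = 26 * 12.327411

320.5127 mm


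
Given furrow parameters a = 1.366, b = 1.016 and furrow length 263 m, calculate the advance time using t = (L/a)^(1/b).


t = (L/a)^(1/b)
t = (263/1.366)^(1/1.016)
t = 192.532943^(1/1.016)

177.2265 min


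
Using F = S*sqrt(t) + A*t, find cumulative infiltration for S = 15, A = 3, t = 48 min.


F = S*sqrt(t) + A*t
F = 15*sqrt(48) + 3*48
F = 15*6.928203 + 144

247.9230 mm


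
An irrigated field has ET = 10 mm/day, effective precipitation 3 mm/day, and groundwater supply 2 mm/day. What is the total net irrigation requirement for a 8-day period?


Daily deficit = ET - Pe - GW = 10 - 3 - 2 = 5 mm/day
NIR = 5 * 8 = 40 mm

40.0000 mm


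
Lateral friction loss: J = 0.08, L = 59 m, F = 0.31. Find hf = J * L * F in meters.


hf = J * L * F = 0.08 * 59 * 0.31 = 1.4632 m

1.4632 m


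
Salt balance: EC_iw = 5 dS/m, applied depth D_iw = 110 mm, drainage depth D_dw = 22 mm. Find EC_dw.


EC_dw = EC_iw * D_iw / D_dw
EC_dw = 5 * 110 / 22
EC_dw = 550 / 22

25.0000 dS/m
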